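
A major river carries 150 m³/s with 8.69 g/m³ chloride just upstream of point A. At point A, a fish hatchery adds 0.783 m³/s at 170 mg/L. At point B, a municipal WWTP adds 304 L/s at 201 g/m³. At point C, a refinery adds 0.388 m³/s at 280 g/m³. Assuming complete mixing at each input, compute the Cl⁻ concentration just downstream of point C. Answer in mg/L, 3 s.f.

After input A: C = (150·8.69 + 0.783·170) / 150.8 = 9.528 mg/L.
304 L/s = 0.304 m³/s.
After input B: C = (150.8·9.528 + 0.304·201) / 151.1 = 9.913 mg/L.
After input C: C = (151.1·9.913 + 0.388·280) / 151.5 = 10.6 mg/L.

10.6 mg/L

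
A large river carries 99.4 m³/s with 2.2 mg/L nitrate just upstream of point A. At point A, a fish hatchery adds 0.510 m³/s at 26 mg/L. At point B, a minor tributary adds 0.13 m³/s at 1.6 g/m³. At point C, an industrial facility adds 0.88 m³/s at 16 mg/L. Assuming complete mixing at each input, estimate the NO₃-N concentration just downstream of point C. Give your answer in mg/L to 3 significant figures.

After input A: C = (99.4·2.2 + 0.51·26) / 99.91 = 2.321 mg/L.
After input B: C = (99.91·2.321 + 0.13·1.6) / 100 = 2.321 mg/L.
After input C: C = (100·2.321 + 0.88·16) / 100.9 = 2.44 mg/L.

2.44 mg/L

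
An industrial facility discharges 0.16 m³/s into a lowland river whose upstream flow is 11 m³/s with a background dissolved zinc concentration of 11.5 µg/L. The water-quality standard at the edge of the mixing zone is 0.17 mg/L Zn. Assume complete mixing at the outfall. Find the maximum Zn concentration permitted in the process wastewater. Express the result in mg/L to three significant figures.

11.5 µg/L = 0.0115 mg/L.
Mass balance: 0.17·11.16 = 0.16·Cₑ + 11·0.0115.
Cₑ = (1.897 − 0.1265) / 0.16 = 11.07 mg/L.

11.1 mg/L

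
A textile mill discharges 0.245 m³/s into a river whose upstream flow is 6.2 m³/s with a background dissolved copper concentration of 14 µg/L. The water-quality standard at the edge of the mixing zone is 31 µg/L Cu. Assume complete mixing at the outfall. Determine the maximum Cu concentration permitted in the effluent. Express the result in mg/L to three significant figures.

0.461 mg/L

14 µg/L = 0.014 mg/L.
31 µg/L = 0.031 mg/L.
Mass balance: 0.031·6.445 = 0.245·Cₑ + 6.2·0.014.
Cₑ = (0.1998 − 0.0868) / 0.245 = 0.4612 mg/L.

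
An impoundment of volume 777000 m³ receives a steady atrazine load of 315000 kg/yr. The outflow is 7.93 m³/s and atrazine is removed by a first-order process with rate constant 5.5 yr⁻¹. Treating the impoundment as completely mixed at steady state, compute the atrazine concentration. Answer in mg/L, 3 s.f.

1.24 mg/L

Outflow Q = 7.93 m³/s × 3.156e+07 s/yr = 2.503e+08 m³/yr.
Steady-state CSTR mass balance: W = Q·C + k·V·C, so C = W/(Q + kV).
Q + kV = 2.503e+08 + 5.5·777000 = 2.545e+08 m³/yr.
C = 315000/2.545e+08 = 0.001238 kg/m³ = 1.238 mg/L.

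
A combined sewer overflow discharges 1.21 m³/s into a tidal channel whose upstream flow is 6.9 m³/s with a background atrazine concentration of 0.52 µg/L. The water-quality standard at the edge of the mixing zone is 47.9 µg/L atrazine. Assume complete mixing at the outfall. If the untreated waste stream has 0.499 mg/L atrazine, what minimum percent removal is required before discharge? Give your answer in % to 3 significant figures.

0.52 µg/L = 0.00052 mg/L.
47.9 µg/L = 0.0479 mg/L.
Mass balance: 0.0479·8.11 = 1.21·Cₑ + 6.9·0.00052.
Cₑ = (0.3885 − 0.003588) / 1.21 = 0.3181 mg/L.
Required removal = 1 − 0.3181/0.499 = 36.26 %.

36.3 %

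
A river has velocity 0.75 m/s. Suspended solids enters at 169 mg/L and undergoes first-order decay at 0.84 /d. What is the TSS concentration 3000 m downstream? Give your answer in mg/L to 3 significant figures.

Travel time t = 3000 m / 0.75 m/s = 3000/0.75 = 4000 s = 0.0463 d.
First-order decay: C = 169·exp(−0.84·0.0463) = 169·0.9619 = 162.6 mg/L.

163 mg/L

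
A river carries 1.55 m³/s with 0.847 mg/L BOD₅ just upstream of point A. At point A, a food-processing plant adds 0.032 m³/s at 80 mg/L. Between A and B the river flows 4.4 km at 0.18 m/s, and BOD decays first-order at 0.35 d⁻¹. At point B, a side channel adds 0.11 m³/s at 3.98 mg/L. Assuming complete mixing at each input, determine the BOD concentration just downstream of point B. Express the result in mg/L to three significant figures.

After input A: C = (1.55·0.847 + 0.032·80) / 1.582 = 2.448 mg/L.
Over the 4.4 km reach to input B (t = 2.444e+04 s = 0.2829 d), decay gives C = 2.448·exp(−0.35·0.2829) = 2.217 mg/L.
After input B: C = (1.582·2.217 + 0.11·3.98) / 1.692 = 2.332 mg/L.

2.33 mg/L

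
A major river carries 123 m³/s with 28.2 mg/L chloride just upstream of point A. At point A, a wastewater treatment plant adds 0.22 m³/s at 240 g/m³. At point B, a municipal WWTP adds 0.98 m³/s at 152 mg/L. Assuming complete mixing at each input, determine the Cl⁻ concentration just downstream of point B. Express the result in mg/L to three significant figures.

29.6 mg/L

After input A: C = (123·28.2 + 0.22·240) / 123.2 = 28.58 mg/L.
After input B: C = (123.2·28.58 + 0.98·152) / 124.2 = 29.55 mg/L.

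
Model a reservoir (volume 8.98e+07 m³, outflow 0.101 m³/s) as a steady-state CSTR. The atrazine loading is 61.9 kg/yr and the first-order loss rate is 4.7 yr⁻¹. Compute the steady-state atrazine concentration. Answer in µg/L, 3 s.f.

0.146 µg/L

Outflow Q = 0.101 m³/s × 3.156e+07 s/yr = 3.187e+06 m³/yr.
Steady-state CSTR mass balance: W = Q·C + k·V·C, so C = W/(Q + kV).
Q + kV = 3.187e+06 + 4.7·8.98e+07 = 4.252e+08 m³/yr.
C = 61.9/4.252e+08 = 1.456e-07 kg/m³ = 0.0001456 mg/L = 0.1456 µg/L.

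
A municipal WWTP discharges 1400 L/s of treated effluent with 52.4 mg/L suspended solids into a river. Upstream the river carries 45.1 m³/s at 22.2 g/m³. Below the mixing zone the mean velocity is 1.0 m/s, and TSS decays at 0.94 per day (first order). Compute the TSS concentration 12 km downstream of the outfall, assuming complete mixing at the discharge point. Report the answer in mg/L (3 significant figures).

1400 L/s = 1.4 m³/s.
After complete mixing, C₀ = (1.4·52.4 + 45.1·22.2) / 46.5 = 23.11 mg/L.
Travel time t = 1.2e+04 m / 1.0 m/s = 1.2e+04 s = 0.1389 d.
C = 23.11·exp(−0.94·0.1389) = 23.11·0.8776 = 20.28 mg/L.

20.3 mg/L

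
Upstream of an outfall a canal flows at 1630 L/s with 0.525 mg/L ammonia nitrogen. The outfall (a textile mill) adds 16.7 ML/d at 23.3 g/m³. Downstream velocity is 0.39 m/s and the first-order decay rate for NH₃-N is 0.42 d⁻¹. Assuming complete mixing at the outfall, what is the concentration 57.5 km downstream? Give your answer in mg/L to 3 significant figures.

1.44 mg/L

16.7 ML/d = 0.1933 m³/s.
1630 L/s = 1.63 m³/s.
After complete mixing, C₀ = (0.1933·23.3 + 1.63·0.525) / 1.823 = 2.939 mg/L.
Travel time t = 5.75e+04 m / 0.39 m/s = 1.474e+05 s = 1.706 d.
C = 2.939·exp(−0.42·1.706) = 2.939·0.4884 = 1.435 mg/L.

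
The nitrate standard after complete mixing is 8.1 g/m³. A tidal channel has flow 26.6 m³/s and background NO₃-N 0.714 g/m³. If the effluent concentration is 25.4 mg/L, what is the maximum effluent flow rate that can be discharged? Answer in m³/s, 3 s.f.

11.4 m³/s

Mass balance at complete mixing: C_std·(Q_w + Q_r) = Q_w·C_e + Q_r·C_b.
Rearranging, Q_w = Q_r·(C_std − C_b)/(C_e − C_std) = 26.6·(8.1 − 0.714) / (25.4 − 8.1) = 11.36 m³/s.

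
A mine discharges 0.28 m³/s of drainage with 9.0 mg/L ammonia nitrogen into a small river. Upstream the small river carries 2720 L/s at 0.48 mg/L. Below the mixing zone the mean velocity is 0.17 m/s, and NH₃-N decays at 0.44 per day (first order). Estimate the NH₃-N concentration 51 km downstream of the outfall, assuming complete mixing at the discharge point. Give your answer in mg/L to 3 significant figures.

0.277 mg/L

2720 L/s = 2.72 m³/s.
After complete mixing, C₀ = (0.28·9 + 2.72·0.48) / 3 = 1.275 mg/L.
Travel time t = 5.1e+04 m / 0.17 m/s = 3e+05 s = 3.472 d.
C = 1.275·exp(−0.44·3.472) = 1.275·0.217 = 0.2767 mg/L.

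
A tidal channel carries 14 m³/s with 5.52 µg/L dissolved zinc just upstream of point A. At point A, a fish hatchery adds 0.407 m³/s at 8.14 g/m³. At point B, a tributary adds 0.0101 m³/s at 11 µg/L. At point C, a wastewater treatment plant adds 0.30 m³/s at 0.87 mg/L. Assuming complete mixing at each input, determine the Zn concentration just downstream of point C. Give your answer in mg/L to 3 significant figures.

0.248 mg/L

5.52 µg/L = 0.00552 mg/L.
After input A: C = (14·0.00552 + 0.407·8.14) / 14.41 = 0.2353 mg/L.
11 µg/L = 0.011 mg/L.
After input B: C = (14.41·0.2353 + 0.0101·0.011) / 14.42 = 0.2352 mg/L.
After input C: C = (14.42·0.2352 + 0.3·0.87) / 14.72 = 0.2481 mg/L.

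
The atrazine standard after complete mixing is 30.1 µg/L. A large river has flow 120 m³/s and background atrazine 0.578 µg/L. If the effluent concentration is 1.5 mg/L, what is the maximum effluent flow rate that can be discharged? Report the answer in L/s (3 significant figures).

2410 L/s

0.578 µg/L = 0.000578 mg/L.
30.1 µg/L = 0.0301 mg/L.
Mass balance at complete mixing: C_std·(Q_w + Q_r) = Q_w·C_e + Q_r·C_b.
Rearranging, Q_w = Q_r·(C_std − C_b)/(C_e − C_std) = 120·(0.0301 − 0.000578) / (1.5 − 0.0301) = 2.41 m³/s.
= 2410 L/s.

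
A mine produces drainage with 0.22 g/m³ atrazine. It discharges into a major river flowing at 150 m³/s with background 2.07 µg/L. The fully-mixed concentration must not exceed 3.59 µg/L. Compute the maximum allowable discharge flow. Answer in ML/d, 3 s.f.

91.0 ML/d

2.07 µg/L = 0.00207 mg/L.
3.59 µg/L = 0.00359 mg/L.
Mass balance at complete mixing: C_std·(Q_w + Q_r) = Q_w·C_e + Q_r·C_b.
Rearranging, Q_w = Q_r·(C_std − C_b)/(C_e − C_std) = 150·(0.00359 − 0.00207) / (0.22 − 0.00359) = 1.054 m³/s.
= 91.03 ML/d.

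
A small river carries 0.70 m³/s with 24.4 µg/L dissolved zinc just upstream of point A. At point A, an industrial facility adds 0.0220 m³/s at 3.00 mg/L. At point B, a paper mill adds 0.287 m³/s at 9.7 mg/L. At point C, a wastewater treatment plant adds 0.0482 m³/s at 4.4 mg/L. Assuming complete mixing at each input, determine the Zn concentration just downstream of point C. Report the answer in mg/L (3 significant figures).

2.91 mg/L

24.4 µg/L = 0.0244 mg/L.
After input A: C = (0.7·0.0244 + 0.022·3) / 0.722 = 0.1151 mg/L.
After input B: C = (0.722·0.1151 + 0.287·9.7) / 1.009 = 2.841 mg/L.
After input C: C = (1.009·2.841 + 0.0482·4.4) / 1.057 = 2.912 mg/L.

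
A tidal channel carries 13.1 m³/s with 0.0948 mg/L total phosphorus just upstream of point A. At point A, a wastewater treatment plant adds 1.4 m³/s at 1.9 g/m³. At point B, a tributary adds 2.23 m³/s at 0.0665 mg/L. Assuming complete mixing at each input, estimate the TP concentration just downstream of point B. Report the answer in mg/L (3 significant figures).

0.242 mg/L

After input A: C = (13.1·0.0948 + 1.4·1.9) / 14.5 = 0.2691 mg/L.
After input B: C = (14.5·0.2691 + 2.23·0.0665) / 16.73 = 0.2421 mg/L.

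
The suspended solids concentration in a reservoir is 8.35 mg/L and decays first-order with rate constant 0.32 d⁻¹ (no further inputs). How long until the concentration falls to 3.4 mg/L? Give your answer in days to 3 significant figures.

2.81 d

t = ln(C₀/C)/k = ln(8.35/3.4)/0.32 = 0.8985/0.32 = 2.808 d.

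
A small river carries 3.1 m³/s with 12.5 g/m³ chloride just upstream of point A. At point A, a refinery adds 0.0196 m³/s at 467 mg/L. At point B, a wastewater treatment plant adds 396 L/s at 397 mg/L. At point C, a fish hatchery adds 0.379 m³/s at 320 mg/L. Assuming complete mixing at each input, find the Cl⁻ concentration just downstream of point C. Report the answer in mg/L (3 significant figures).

83.8 mg/L

After input A: C = (3.1·12.5 + 0.0196·467) / 3.12 = 15.36 mg/L.
396 L/s = 0.396 m³/s.
After input B: C = (3.12·15.36 + 0.396·397) / 3.516 = 58.34 mg/L.
After input C: C = (3.516·58.34 + 0.379·320) / 3.895 = 83.81 mg/L.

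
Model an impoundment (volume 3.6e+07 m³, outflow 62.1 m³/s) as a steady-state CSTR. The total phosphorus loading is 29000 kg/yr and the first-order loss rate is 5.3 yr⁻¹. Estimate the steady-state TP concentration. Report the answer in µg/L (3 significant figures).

Outflow Q = 62.1 m³/s × 3.156e+07 s/yr = 1.96e+09 m³/yr.
Steady-state CSTR mass balance: W = Q·C + k·V·C, so C = W/(Q + kV).
Q + kV = 1.96e+09 + 5.3·3.6e+07 = 2.151e+09 m³/yr.
C = 29000/2.151e+09 = 1.349e-05 kg/m³ = 0.01349 mg/L = 13.49 µg/L.

13.5 µg/L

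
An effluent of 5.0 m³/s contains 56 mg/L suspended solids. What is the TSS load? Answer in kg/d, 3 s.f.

Mass flux = Q·C = 5 m³/s × 56 g/m³ = 280 g/s.
= 280 g/s × 86.4 = 2.419e+04 kg/d.

24200 kg/d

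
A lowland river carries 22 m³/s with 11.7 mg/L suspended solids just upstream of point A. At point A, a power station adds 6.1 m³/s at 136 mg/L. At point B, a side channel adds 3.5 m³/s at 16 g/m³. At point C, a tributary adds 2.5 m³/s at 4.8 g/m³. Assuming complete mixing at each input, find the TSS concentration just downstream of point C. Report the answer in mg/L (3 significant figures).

After input A: C = (22·11.7 + 6.1·136) / 28.1 = 38.68 mg/L.
After input B: C = (28.1·38.68 + 3.5·16) / 31.6 = 36.17 mg/L.
After input C: C = (31.6·36.17 + 2.5·4.8) / 34.1 = 33.87 mg/L.

33.9 mg/L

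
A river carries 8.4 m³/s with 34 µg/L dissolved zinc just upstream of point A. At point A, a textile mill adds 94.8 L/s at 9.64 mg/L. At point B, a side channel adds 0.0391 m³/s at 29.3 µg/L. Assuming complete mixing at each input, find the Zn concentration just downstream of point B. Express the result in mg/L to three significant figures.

34 µg/L = 0.034 mg/L.
94.8 L/s = 0.0948 m³/s.
After input A: C = (8.4·0.034 + 0.0948·9.64) / 8.495 = 0.1412 mg/L.
29.3 µg/L = 0.0293 mg/L.
After input B: C = (8.495·0.1412 + 0.0391·0.0293) / 8.534 = 0.1407 mg/L.

0.141 mg/L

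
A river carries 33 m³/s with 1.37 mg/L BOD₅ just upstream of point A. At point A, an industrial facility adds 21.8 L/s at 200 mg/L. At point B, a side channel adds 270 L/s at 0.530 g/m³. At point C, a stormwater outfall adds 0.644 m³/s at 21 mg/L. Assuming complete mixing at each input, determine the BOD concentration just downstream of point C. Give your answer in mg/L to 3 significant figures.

1.86 mg/L

21.8 L/s = 0.0218 m³/s.
After input A: C = (33·1.37 + 0.0218·200) / 33.02 = 1.501 mg/L.
270 L/s = 0.27 m³/s.
After input B: C = (33.02·1.501 + 0.27·0.53) / 33.29 = 1.493 mg/L.
After input C: C = (33.29·1.493 + 0.644·21) / 33.94 = 1.863 mg/L.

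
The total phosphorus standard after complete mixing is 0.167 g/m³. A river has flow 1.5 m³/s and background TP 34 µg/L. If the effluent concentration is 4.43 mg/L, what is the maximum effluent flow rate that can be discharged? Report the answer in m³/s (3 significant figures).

34 µg/L = 0.034 mg/L.
Mass balance at complete mixing: C_std·(Q_w + Q_r) = Q_w·C_e + Q_r·C_b.
Rearranging, Q_w = Q_r·(C_std − C_b)/(C_e − C_std) = 1.5·(0.167 − 0.034) / (4.43 − 0.167) = 0.0468 m³/s.

0.0468 m³/s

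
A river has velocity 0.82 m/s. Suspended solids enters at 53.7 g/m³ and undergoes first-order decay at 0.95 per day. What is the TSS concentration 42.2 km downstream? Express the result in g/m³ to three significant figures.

30.5 g/m³

Travel time t = 42.2 km / 0.82 m/s = 4.22e+04/0.82 = 5.146e+04 s = 0.5956 d.
First-order decay: C = 53.7·exp(−0.95·0.5956) = 53.7·0.5679 = 30.49 g/m³.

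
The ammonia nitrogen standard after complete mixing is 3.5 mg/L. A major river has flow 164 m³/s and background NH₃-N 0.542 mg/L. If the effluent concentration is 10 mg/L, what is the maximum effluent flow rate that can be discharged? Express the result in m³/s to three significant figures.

Mass balance at complete mixing: C_std·(Q_w + Q_r) = Q_w·C_e + Q_r·C_b.
Rearranging, Q_w = Q_r·(C_std − C_b)/(C_e − C_std) = 164·(3.5 − 0.542) / (10 − 3.5) = 74.63 m³/s.

74.6 m³/s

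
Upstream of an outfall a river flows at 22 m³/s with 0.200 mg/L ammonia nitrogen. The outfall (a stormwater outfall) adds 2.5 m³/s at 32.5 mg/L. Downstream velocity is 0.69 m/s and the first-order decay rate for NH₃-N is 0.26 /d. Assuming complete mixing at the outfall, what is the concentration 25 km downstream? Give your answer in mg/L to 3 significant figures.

After complete mixing, C₀ = (2.5·32.5 + 22·0.2) / 24.5 = 3.496 mg/L.
Travel time t = 2.5e+04 m / 0.69 m/s = 3.623e+04 s = 0.4194 d.
C = 3.496·exp(−0.26·0.4194) = 3.496·0.8967 = 3.135 mg/L.

3.13 mg/L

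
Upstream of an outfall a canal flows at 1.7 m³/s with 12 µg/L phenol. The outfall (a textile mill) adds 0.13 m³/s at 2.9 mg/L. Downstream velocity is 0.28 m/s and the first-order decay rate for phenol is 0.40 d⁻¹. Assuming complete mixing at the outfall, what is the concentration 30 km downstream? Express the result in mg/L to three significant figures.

0.132 mg/L

12 µg/L = 0.012 mg/L.
After complete mixing, C₀ = (0.13·2.9 + 1.7·0.012) / 1.83 = 0.2172 mg/L.
Travel time t = 3e+04 m / 0.28 m/s = 1.071e+05 s = 1.24 d.
C = 0.2172·exp(−0.40·1.24) = 0.2172·0.6089 = 0.1322 mg/L.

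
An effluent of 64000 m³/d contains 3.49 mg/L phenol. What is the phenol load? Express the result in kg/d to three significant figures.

64000 m³/d = 0.7407 m³/s.
Mass flux = Q·C = 0.7407 m³/s × 3.49 g/m³ = 2.585 g/s.
= 2.585 g/s × 86.4 = 223.4 kg/d.

223 kg/d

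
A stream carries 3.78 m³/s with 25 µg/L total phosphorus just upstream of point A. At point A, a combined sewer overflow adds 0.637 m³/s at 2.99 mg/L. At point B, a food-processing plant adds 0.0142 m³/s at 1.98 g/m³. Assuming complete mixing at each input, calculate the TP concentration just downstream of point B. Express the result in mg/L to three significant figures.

25 µg/L = 0.025 mg/L.
After input A: C = (3.78·0.025 + 0.637·2.99) / 4.417 = 0.4526 mg/L.
After input B: C = (4.417·0.4526 + 0.0142·1.98) / 4.431 = 0.4575 mg/L.

0.457 mg/L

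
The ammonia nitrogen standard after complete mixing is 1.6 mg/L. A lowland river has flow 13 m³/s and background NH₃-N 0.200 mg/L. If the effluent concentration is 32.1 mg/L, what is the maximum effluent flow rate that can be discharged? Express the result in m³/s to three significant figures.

Mass balance at complete mixing: C_std·(Q_w + Q_r) = Q_w·C_e + Q_r·C_b.
Rearranging, Q_w = Q_r·(C_std − C_b)/(C_e − C_std) = 13·(1.6 − 0.2) / (32.1 − 1.6) = 0.5967 m³/s.

0.597 m³/s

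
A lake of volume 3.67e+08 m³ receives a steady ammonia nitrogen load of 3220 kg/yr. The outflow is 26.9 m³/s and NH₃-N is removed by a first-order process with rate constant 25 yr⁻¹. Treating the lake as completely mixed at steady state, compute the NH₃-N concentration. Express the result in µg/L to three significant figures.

0.321 µg/L

Outflow Q = 26.9 m³/s × 3.156e+07 s/yr = 8.489e+08 m³/yr.
Steady-state CSTR mass balance: W = Q·C + k·V·C, so C = W/(Q + kV).
Q + kV = 8.489e+08 + 25·3.67e+08 = 1.002e+10 m³/yr.
C = 3220/1.002e+10 = 3.212e-07 kg/m³ = 0.0003212 mg/L = 0.3212 µg/L.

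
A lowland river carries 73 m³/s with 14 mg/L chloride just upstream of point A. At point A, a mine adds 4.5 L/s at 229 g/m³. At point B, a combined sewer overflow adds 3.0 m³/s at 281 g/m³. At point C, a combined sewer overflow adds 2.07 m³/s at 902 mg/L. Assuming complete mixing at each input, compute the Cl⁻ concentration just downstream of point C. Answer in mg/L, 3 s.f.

4.5 L/s = 0.0045 m³/s.
After input A: C = (73·14 + 0.0045·229) / 73 = 14.01 mg/L.
After input B: C = (73·14.01 + 3·281) / 76 = 24.55 mg/L.
After input C: C = (76·24.55 + 2.07·902) / 78.07 = 47.82 mg/L.

47.8 mg/L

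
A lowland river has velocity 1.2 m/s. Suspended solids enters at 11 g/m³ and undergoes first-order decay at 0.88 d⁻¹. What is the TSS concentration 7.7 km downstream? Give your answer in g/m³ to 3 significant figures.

10.3 g/m³

Travel time t = 7.7 km / 1.2 m/s = 7700/1.2 = 6417 s = 0.07427 d.
First-order decay: C = 11·exp(−0.88·0.07427) = 11·0.9367 = 10.3 g/m³.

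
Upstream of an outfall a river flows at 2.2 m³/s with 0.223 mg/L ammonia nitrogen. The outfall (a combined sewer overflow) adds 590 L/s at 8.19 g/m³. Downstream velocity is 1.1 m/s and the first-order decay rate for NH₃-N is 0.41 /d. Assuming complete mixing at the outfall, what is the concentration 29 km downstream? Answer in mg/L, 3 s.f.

590 L/s = 0.59 m³/s.
After complete mixing, C₀ = (0.59·8.19 + 2.2·0.223) / 2.79 = 1.908 mg/L.
Travel time t = 2.9e+04 m / 1.1 m/s = 2.636e+04 s = 0.3051 d.
C = 1.908·exp(−0.41·0.3051) = 1.908·0.8824 = 1.683 mg/L.

1.68 mg/L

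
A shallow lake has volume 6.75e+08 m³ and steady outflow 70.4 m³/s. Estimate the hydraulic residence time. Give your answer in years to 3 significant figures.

0.304 yr

Q = 70.4 m³/s × 3.156e+07 s/yr = 2.222e+09 m³/yr.
Hydraulic residence time τ = V/Q = 6.75e+08/2.222e+09 = 0.3038 yr.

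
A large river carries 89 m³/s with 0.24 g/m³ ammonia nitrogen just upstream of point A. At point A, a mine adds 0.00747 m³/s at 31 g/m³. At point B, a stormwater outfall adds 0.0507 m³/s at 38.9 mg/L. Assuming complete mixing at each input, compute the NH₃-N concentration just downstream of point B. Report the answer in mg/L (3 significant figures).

0.265 mg/L

After input A: C = (89·0.24 + 0.00747·31) / 89.01 = 0.2426 mg/L.
After input B: C = (89.01·0.2426 + 0.0507·38.9) / 89.06 = 0.2646 mg/L.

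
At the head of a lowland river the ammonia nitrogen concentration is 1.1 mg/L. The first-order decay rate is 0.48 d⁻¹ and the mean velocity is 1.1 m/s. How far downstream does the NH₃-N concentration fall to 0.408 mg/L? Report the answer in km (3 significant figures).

196 km

From C = C₀·e^(−kt), t = ln(C₀/C)/k = ln(1.1/0.408)/0.48 = 0.9918/0.48 = 2.066 d.
Distance = v·t = 1.1 m/s × 1.785e+05 s = 1.964e+05 m = 196.4 km.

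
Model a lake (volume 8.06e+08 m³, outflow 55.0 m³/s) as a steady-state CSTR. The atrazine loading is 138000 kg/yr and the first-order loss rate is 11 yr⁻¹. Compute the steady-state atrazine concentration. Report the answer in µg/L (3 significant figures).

Outflow Q = 55.0 m³/s × 3.156e+07 s/yr = 1.736e+09 m³/yr.
Steady-state CSTR mass balance: W = Q·C + k·V·C, so C = W/(Q + kV).
Q + kV = 1.736e+09 + 11·8.06e+08 = 1.06e+10 m³/yr.
C = 138000/1.06e+10 = 1.302e-05 kg/m³ = 0.01302 mg/L = 13.02 µg/L.

13.0 µg/L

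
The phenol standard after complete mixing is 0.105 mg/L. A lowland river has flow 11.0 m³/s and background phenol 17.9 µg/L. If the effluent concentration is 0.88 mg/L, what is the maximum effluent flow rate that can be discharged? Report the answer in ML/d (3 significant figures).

107 ML/d

17.9 µg/L = 0.0179 mg/L.
Mass balance at complete mixing: C_std·(Q_w + Q_r) = Q_w·C_e + Q_r·C_b.
Rearranging, Q_w = Q_r·(C_std − C_b)/(C_e − C_std) = 11.0·(0.105 − 0.0179) / (0.88 − 0.105) = 1.236 m³/s.
= 106.8 ML/d.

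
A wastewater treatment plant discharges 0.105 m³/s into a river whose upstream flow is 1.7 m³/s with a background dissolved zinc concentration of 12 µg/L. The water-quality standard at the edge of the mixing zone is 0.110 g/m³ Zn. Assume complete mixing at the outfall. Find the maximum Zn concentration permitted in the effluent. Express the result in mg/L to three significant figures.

1.70 mg/L

12 µg/L = 0.012 mg/L.
Mass balance: 0.11·1.805 = 0.105·Cₑ + 1.7·0.012.
Cₑ = (0.1986 − 0.0204) / 0.105 = 1.697 mg/L.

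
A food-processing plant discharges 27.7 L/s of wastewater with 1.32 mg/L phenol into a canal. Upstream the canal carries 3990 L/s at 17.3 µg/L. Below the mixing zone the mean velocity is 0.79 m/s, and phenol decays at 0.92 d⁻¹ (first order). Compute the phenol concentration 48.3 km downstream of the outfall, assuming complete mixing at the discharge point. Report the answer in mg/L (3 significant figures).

0.0137 mg/L

27.7 L/s = 0.0277 m³/s.
3990 L/s = 3.99 m³/s.
17.3 µg/L = 0.0173 mg/L.
After complete mixing, C₀ = (0.0277·1.32 + 3.99·0.0173) / 4.018 = 0.02628 mg/L.
Travel time t = 4.83e+04 m / 0.79 m/s = 6.114e+04 s = 0.7076 d.
C = 0.02628·exp(−0.92·0.7076) = 0.02628·0.5215 = 0.01371 mg/L.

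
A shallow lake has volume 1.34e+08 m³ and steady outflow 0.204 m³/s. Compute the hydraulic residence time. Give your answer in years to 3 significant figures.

20.8 yr

Q = 0.204 m³/s × 3.156e+07 s/yr = 6.438e+06 m³/yr.
Hydraulic residence time τ = V/Q = 1.34e+08/6.438e+06 = 20.81 yr.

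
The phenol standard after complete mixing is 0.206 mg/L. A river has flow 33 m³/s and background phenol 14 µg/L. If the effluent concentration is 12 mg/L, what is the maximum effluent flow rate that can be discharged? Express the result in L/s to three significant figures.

537 L/s

14 µg/L = 0.014 mg/L.
Mass balance at complete mixing: C_std·(Q_w + Q_r) = Q_w·C_e + Q_r·C_b.
Rearranging, Q_w = Q_r·(C_std − C_b)/(C_e − C_std) = 33·(0.206 − 0.014) / (12 − 0.206) = 0.5372 m³/s.
= 537.2 L/s.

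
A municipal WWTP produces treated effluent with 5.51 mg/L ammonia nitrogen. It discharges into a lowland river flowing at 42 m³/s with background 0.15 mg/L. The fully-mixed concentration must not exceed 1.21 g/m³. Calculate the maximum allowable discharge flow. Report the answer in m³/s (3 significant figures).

10.4 m³/s

Mass balance at complete mixing: C_std·(Q_w + Q_r) = Q_w·C_e + Q_r·C_b.
Rearranging, Q_w = Q_r·(C_std − C_b)/(C_e − C_std) = 42·(1.21 − 0.15) / (5.51 − 1.21) = 10.35 m³/s.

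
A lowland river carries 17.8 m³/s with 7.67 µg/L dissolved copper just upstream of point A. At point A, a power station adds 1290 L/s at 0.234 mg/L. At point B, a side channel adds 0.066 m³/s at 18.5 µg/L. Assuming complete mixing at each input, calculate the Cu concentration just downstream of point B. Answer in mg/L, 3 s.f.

7.67 µg/L = 0.00767 mg/L.
1290 L/s = 1.29 m³/s.
After input A: C = (17.8·0.00767 + 1.29·0.234) / 19.09 = 0.02296 mg/L.
18.5 µg/L = 0.0185 mg/L.
After input B: C = (19.09·0.02296 + 0.066·0.0185) / 19.16 = 0.02295 mg/L.

0.0229 mg/L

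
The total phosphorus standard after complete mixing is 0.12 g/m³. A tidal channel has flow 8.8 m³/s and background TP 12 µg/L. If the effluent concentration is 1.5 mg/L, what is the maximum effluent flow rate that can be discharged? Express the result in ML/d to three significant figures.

59.5 ML/d

12 µg/L = 0.012 mg/L.
Mass balance at complete mixing: C_std·(Q_w + Q_r) = Q_w·C_e + Q_r·C_b.
Rearranging, Q_w = Q_r·(C_std − C_b)/(C_e − C_std) = 8.8·(0.12 − 0.012) / (1.5 − 0.12) = 0.6887 m³/s.
= 59.5 ML/d.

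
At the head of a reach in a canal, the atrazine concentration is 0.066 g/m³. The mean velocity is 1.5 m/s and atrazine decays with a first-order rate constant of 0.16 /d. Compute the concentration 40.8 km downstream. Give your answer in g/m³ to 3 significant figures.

0.0628 g/m³

Travel time t = 40.8 km / 1.5 m/s = 4.08e+04/1.5 = 2.72e+04 s = 0.3148 d.
First-order decay: C = 0.066·exp(−0.16·0.3148) = 0.066·0.9509 = 0.06276 g/m³.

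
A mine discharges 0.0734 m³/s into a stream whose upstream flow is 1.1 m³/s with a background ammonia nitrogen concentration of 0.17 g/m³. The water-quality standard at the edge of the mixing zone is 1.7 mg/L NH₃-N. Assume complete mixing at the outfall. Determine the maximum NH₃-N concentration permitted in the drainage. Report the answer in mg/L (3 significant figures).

Mass balance: 1.7·1.173 = 0.0734·Cₑ + 1.1·0.17.
Cₑ = (1.995 − 0.187) / 0.0734 = 24.63 mg/L.

24.6 mg/L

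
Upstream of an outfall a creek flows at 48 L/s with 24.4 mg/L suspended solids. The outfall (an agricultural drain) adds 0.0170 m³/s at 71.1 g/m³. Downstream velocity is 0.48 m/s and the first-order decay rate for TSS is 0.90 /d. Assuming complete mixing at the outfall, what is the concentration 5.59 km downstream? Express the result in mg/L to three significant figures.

32.4 mg/L

48 L/s = 0.048 m³/s.
After complete mixing, C₀ = (0.017·71.1 + 0.048·24.4) / 0.065 = 36.61 mg/L.
Travel time t = 5590 m / 0.48 m/s = 1.165e+04 s = 0.1348 d.
C = 36.61·exp(−0.90·0.1348) = 36.61·0.8858 = 32.43 mg/L.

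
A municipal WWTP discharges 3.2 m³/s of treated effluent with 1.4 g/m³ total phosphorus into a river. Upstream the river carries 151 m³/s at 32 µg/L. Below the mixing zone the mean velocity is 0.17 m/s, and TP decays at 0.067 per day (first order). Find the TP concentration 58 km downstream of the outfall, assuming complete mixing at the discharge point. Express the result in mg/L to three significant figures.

0.0464 mg/L

32 µg/L = 0.032 mg/L.
After complete mixing, C₀ = (3.2·1.4 + 151·0.032) / 154.2 = 0.06039 mg/L.
Travel time t = 5.8e+04 m / 0.17 m/s = 3.412e+05 s = 3.949 d.
C = 0.06039·exp(−0.067·3.949) = 0.06039·0.7675 = 0.04635 mg/L.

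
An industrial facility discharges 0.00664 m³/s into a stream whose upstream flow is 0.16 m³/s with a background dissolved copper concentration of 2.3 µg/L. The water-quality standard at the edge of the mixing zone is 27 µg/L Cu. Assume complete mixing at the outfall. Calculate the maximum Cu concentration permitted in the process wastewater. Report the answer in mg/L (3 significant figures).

2.3 µg/L = 0.0023 mg/L.
27 µg/L = 0.027 mg/L.
Mass balance: 0.027·0.1666 = 0.00664·Cₑ + 0.16·0.0023.
Cₑ = (0.004499 − 0.000368) / 0.00664 = 0.6222 mg/L.

0.622 mg/L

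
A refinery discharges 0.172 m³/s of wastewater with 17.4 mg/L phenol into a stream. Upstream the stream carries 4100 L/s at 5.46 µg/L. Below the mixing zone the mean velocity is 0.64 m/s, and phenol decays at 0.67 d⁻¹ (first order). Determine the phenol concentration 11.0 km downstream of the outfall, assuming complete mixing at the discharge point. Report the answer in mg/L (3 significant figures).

0.618 mg/L

4100 L/s = 4.1 m³/s.
5.46 µg/L = 0.00546 mg/L.
After complete mixing, C₀ = (0.172·17.4 + 4.1·0.00546) / 4.272 = 0.7058 mg/L.
Travel time t = 1.1e+04 m / 0.64 m/s = 1.719e+04 s = 0.1989 d.
C = 0.7058·exp(−0.67·0.1989) = 0.7058·0.8752 = 0.6177 mg/L.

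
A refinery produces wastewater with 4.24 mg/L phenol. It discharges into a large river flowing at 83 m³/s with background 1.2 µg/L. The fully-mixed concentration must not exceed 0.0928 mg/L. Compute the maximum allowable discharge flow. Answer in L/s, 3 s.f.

1830 L/s

1.2 µg/L = 0.0012 mg/L.
Mass balance at complete mixing: C_std·(Q_w + Q_r) = Q_w·C_e + Q_r·C_b.
Rearranging, Q_w = Q_r·(C_std − C_b)/(C_e − C_std) = 83·(0.0928 − 0.0012) / (4.24 − 0.0928) = 1.833 m³/s.
= 1833 L/s.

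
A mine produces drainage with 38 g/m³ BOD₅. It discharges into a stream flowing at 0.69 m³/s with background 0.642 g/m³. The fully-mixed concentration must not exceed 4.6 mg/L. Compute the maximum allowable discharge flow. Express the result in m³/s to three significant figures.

Mass balance at complete mixing: C_std·(Q_w + Q_r) = Q_w·C_e + Q_r·C_b.
Rearranging, Q_w = Q_r·(C_std − C_b)/(C_e − C_std) = 0.69·(4.6 − 0.642) / (38 − 4.6) = 0.08177 m³/s.

0.0818 m³/s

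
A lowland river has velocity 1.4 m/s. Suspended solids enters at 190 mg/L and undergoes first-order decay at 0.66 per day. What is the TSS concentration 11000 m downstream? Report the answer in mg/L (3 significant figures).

179 mg/L

Travel time t = 11000 m / 1.4 m/s = 1.1e+04/1.4 = 7857 s = 0.09094 d.
First-order decay: C = 190·exp(−0.66·0.09094) = 190·0.9417 = 178.9 mg/L.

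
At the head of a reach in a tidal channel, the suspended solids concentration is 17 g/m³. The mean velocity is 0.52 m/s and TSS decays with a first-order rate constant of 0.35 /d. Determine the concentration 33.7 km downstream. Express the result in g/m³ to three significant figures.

13.1 g/m³

Travel time t = 33.7 km / 0.52 m/s = 3.37e+04/0.52 = 6.481e+04 s = 0.7501 d.
First-order decay: C = 17·exp(−0.35·0.7501) = 17·0.7691 = 13.07 g/m³.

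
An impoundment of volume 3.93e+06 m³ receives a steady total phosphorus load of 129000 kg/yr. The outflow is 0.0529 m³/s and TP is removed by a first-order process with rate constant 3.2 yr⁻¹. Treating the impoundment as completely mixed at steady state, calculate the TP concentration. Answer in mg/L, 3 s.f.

9.06 mg/L

Outflow Q = 0.0529 m³/s × 3.156e+07 s/yr = 1.669e+06 m³/yr.
Steady-state CSTR mass balance: W = Q·C + k·V·C, so C = W/(Q + kV).
Q + kV = 1.669e+06 + 3.2·3.93e+06 = 1.425e+07 m³/yr.
C = 129000/1.425e+07 = 0.009056 kg/m³ = 9.056 mg/L.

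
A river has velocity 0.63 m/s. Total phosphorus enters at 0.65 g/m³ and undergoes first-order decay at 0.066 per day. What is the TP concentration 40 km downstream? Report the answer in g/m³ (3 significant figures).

Travel time t = 40 km / 0.63 m/s = 4e+04/0.63 = 6.349e+04 s = 0.7349 d.
First-order decay: C = 0.65·exp(−0.066·0.7349) = 0.65·0.9527 = 0.6192 g/m³.

0.619 g/m³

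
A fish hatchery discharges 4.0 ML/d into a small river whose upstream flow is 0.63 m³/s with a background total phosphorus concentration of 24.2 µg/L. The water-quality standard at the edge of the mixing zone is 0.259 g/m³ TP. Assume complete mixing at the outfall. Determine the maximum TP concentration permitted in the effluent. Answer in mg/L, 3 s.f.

3.45 mg/L

4.0 ML/d = 0.0463 m³/s.
24.2 µg/L = 0.0242 mg/L.
Mass balance: 0.259·0.6763 = 0.0463·Cₑ + 0.63·0.0242.
Cₑ = (0.1752 − 0.01525) / 0.0463 = 3.454 mg/L.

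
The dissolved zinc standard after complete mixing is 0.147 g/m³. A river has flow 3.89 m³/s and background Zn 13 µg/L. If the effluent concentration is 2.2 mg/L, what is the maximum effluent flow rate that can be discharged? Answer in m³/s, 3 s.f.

0.254 m³/s

13 µg/L = 0.013 mg/L.
Mass balance at complete mixing: C_std·(Q_w + Q_r) = Q_w·C_e + Q_r·C_b.
Rearranging, Q_w = Q_r·(C_std − C_b)/(C_e − C_std) = 3.89·(0.147 − 0.013) / (2.2 − 0.147) = 0.2539 m³/s.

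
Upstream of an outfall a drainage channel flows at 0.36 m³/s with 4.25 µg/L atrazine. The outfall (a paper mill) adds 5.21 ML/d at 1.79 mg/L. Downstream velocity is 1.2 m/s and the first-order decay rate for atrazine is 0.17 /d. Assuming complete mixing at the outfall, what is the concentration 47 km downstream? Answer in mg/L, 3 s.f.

5.21 ML/d = 0.0603 m³/s.
4.25 µg/L = 0.00425 mg/L.
After complete mixing, C₀ = (0.0603·1.79 + 0.36·0.00425) / 0.4203 = 0.2605 mg/L.
Travel time t = 4.7e+04 m / 1.2 m/s = 3.917e+04 s = 0.4533 d.
C = 0.2605·exp(−0.17·0.4533) = 0.2605·0.9258 = 0.2411 mg/L.

0.241 mg/L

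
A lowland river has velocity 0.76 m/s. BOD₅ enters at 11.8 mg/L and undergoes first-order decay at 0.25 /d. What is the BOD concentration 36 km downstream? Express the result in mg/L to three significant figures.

10.3 mg/L

Travel time t = 36 km / 0.76 m/s = 3.6e+04/0.76 = 4.737e+04 s = 0.5482 d.
First-order decay: C = 11.8·exp(−0.25·0.5482) = 11.8·0.8719 = 10.29 mg/L.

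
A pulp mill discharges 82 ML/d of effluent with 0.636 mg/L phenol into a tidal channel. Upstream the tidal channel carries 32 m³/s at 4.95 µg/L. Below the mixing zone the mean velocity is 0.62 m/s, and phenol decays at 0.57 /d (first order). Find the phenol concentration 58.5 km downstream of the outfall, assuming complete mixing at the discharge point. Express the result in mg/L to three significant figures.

0.0124 mg/L

82 ML/d = 0.9491 m³/s.
4.95 µg/L = 0.00495 mg/L.
After complete mixing, C₀ = (0.9491·0.636 + 32·0.00495) / 32.95 = 0.02313 mg/L.
Travel time t = 5.85e+04 m / 0.62 m/s = 9.435e+04 s = 1.092 d.
C = 0.02313·exp(−0.57·1.092) = 0.02313·0.5366 = 0.01241 mg/L.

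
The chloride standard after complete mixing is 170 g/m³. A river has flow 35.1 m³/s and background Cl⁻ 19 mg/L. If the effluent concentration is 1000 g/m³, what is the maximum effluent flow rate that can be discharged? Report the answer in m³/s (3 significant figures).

Mass balance at complete mixing: C_std·(Q_w + Q_r) = Q_w·C_e + Q_r·C_b.
Rearranging, Q_w = Q_r·(C_std − C_b)/(C_e − C_std) = 35.1·(170 − 19) / (1000 − 170) = 6.386 m³/s.

6.39 m³/s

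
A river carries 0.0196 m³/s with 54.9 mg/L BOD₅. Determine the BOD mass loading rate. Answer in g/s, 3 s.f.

Mass flux = Q·C = 0.0196 m³/s × 54.9 g/m³ = 1.076 g/s.

1.08 g/s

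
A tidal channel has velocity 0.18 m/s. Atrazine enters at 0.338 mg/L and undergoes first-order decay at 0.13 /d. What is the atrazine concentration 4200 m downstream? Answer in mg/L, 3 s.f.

Travel time t = 4200 m / 0.18 m/s = 4200/0.18 = 2.333e+04 s = 0.2701 d.
First-order decay: C = 0.338·exp(−0.13·0.2701) = 0.338·0.9655 = 0.3263 mg/L.

0.326 mg/L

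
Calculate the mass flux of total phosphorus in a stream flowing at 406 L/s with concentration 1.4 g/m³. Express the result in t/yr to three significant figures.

406 L/s = 0.406 m³/s.
Mass flux = Q·C = 0.406 m³/s × 1.4 g/m³ = 0.5684 g/s.
= 0.5684 g/s × 31.56 = 17.94 t/yr.

17.9 t/yr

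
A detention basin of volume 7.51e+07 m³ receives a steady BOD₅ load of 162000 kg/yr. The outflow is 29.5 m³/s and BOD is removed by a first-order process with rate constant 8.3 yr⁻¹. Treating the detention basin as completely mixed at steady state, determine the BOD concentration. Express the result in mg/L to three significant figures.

0.104 mg/L

Outflow Q = 29.5 m³/s × 3.156e+07 s/yr = 9.309e+08 m³/yr.
Steady-state CSTR mass balance: W = Q·C + k·V·C, so C = W/(Q + kV).
Q + kV = 9.309e+08 + 8.3·7.51e+07 = 1.554e+09 m³/yr.
C = 162000/1.554e+09 = 0.0001042 kg/m³ = 0.1042 mg/L.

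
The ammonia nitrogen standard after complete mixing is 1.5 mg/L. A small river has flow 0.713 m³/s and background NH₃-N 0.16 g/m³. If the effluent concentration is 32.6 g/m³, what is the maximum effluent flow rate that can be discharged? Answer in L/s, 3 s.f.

30.7 L/s

Mass balance at complete mixing: C_std·(Q_w + Q_r) = Q_w·C_e + Q_r·C_b.
Rearranging, Q_w = Q_r·(C_std − C_b)/(C_e − C_std) = 0.713·(1.5 − 0.16) / (32.6 − 1.5) = 0.03072 m³/s.
= 30.72 L/s.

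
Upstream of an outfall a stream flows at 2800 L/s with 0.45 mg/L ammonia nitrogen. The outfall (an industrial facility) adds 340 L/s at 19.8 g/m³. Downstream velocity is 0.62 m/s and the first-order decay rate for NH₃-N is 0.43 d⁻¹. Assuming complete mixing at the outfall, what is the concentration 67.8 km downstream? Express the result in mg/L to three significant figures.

340 L/s = 0.34 m³/s.
2800 L/s = 2.8 m³/s.
After complete mixing, C₀ = (0.34·19.8 + 2.8·0.45) / 3.14 = 2.545 mg/L.
Travel time t = 6.78e+04 m / 0.62 m/s = 1.094e+05 s = 1.266 d.
C = 2.545·exp(−0.43·1.266) = 2.545·0.5803 = 1.477 mg/L.

1.48 mg/L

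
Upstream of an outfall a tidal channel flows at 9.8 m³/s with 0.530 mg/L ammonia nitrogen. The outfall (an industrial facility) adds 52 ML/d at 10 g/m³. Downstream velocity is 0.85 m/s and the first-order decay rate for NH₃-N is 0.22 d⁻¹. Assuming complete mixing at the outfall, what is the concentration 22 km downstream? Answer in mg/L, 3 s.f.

52 ML/d = 0.6019 m³/s.
After complete mixing, C₀ = (0.6019·10 + 9.8·0.53) / 10.4 = 1.078 mg/L.
Travel time t = 2.2e+04 m / 0.85 m/s = 2.588e+04 s = 0.2996 d.
C = 1.078·exp(−0.22·0.2996) = 1.078·0.9362 = 1.009 mg/L.

1.01 mg/L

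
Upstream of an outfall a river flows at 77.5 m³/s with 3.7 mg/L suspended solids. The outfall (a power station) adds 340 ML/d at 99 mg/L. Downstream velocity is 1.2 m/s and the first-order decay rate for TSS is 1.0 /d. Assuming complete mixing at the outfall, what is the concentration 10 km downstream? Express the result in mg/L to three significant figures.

7.54 mg/L

340 ML/d = 3.935 m³/s.
After complete mixing, C₀ = (3.935·99 + 77.5·3.7) / 81.44 = 8.305 mg/L.
Travel time t = 1e+04 m / 1.2 m/s = 8333 s = 0.09645 d.
C = 8.305·exp(−1.0·0.09645) = 8.305·0.9081 = 7.542 mg/L.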